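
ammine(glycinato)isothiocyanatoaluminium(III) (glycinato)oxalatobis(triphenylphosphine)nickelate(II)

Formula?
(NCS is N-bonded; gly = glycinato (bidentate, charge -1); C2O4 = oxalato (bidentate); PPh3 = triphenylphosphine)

Cation [Al…]: ligand charges -2, Al(III) ⇒ ion charge 1+.
Anion [Ni…]: ligand charges -3, Ni(II) ⇒ ion charge 1−.
One 1+ cation balances one 1− anion.

[Al(gly)(NCS)(NH3)][Ni(C2O4)(gly)(PPh3)2]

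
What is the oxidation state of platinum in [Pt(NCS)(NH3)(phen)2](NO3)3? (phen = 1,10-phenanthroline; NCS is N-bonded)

3 nitrate outside the brackets (-1 each) → the complex ion is 3+.
Ligand charges: 2×phen neutral; 1×NH3 neutral; 1×NCS = -1; sum -1.
Pt + (-1) = 3+ ⇒ Pt is +4.

+4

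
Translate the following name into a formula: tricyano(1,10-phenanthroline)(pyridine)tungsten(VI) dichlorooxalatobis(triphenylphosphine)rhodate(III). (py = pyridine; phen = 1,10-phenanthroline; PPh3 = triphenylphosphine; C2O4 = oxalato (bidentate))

Cation [W…]: ligand charges -3, W(VI) ⇒ ion charge 3+.
Anion [Rh…]: ligand charges -4, Rh(III) ⇒ ion charge 1−.

[W(CN)3(phen)(py)][Rh(C2O4)Cl2(PPh3)2]3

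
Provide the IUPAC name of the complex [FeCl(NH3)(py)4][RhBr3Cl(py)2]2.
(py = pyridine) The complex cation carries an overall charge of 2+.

Both ions are complex: the cation is named first with the plain metal name, the anion second with the -ate form; each ion's ligands are alphabetised independently.
The complex cation is given as 2+; its ligand charges sum to -1, so Fe = +3.
With 2 anions per cation, each anion must be 2/2 = 1−.
Anion: ligand charges sum to -4; for the ion to be 1−, Rh = +3.

amminechlorotetrakis(pyridine)iron(III) tribromochlorobis(pyridine)rhodate(III)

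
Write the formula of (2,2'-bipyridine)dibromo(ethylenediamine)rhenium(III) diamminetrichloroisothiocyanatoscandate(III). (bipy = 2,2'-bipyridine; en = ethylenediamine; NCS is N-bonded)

[Re(bipy)Br2(en)][ScCl3(NCS)(NH3)2]

Cation [Re…]: ligand charges -2, Re(III) ⇒ ion charge 1+.
Anion [Sc…]: ligand charges -4, Sc(III) ⇒ ion charge 1−.
One 1+ cation balances one 1− anion.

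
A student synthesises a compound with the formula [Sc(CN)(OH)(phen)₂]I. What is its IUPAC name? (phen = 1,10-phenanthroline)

cyanohydroxobis(1,10-phenanthroline)scandium(III) iodide

The 1 iodide counter-ion carries a total charge of -1, so each complex ion is 1+.
Ligand charges: 2×1,10-phenanthroline (neutral), 1×cyano (-1 each), 1×hydroxo (-1 each); total -2. So Sc + (-2) = 1+, giving Sc = +3.
Ligands are named alphabetically: cyano before hydroxo before phenanthroline.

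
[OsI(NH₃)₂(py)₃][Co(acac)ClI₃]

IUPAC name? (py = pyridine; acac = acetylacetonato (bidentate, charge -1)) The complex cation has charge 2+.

diammineiodotris(pyridine)osmium(III) (acetylacetonato)chlorotriiodocobaltate(III)

The complex cation is given as 2+; its ligand charges sum to -1, so Os = +3.
A 1:1 salt means the anion carries the equal and opposite charge, 2−.
Anion: ligand charges sum to -5; for the ion to be 2−, Co = +3.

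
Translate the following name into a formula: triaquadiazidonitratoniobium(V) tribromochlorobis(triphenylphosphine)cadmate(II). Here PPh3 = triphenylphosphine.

[Nb(H2O)3(N3)2(NO3)][CdBr3Cl(PPh3)2]

Cation [Nb…]: ligand charges -3, Nb(V) ⇒ ion charge 2+.
Anion [Cd…]: ligand charges -4, Cd(II) ⇒ ion charge 2−.
One 2+ cation balances one 2− anion.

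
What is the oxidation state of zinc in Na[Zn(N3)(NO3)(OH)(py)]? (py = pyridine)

+2

1 sodium outside the brackets (+1 each) → the complex ion is 1−.
Ligand charges: 1×NO3 = -1; 1×N3 = -1; 1×OH = -1; 1×py neutral; sum -3.
Zn + (-3) = 1− ⇒ Zn is +2.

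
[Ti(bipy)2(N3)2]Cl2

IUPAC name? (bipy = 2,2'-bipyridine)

diazidobis(2,2'-bipyridine)titanium(IV) chloride

The 2 chloride counter-ions carry a total charge of -2, so each complex ion is 2+.
Ligand charges: 2×2,2'-bipyridine (neutral), 2×azido (-1 each); total -2. So Ti + (-2) = 2+, giving Ti = +4.
Ligands are named alphabetically: azido before bipyridine.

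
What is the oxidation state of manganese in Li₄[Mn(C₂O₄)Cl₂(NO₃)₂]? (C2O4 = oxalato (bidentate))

4 lithium outside the brackets (+1 each) → the complex ion is 4−.
Ligand charges: 1×C2O4 = -2; 2×NO3 = -2; 2×Cl = -2; sum -6.
Mn + (-6) = 4− ⇒ Mn is +2.

+2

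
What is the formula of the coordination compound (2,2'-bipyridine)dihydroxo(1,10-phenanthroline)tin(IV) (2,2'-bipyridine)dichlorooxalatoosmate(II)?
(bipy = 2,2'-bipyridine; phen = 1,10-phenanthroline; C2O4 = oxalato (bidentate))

[Sn(bipy)(OH)2(phen)][Os(bipy)(C2O4)Cl2]

Cation [Sn…]: ligand charges -2, Sn(IV) ⇒ ion charge 2+.
Anion [Os…]: ligand charges -4, Os(II) ⇒ ion charge 2−.
One 2+ cation balances one 2− anion.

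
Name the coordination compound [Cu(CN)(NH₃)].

There is no counter-ion, so the complex is neutral overall.
Ligand charges: 1×ammine (neutral), 1×cyano (-1 each); total -1. So Cu + (-1) = 0, giving Cu = +1.
Ligands are named alphabetically: ammine before cyano.

amminecyanocopper(I)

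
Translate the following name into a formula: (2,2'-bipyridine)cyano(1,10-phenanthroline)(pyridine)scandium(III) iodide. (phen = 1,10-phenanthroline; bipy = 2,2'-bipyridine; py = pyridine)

[Sc(bipy)(CN)(phen)(py)]I2

Ligands: 1 1,10-phenanthroline (phen, neutral), 1 2,2'-bipyridine (bipy, neutral), 1 cyano (CN, -1), 1 pyridine (py, neutral). Ligand charge sum = -1.
With Sc in oxidation state +3, the complex ion is [Sc...]^2+.
Charge balance with iodide (-1) requires 1 complex ion per 2 iodide.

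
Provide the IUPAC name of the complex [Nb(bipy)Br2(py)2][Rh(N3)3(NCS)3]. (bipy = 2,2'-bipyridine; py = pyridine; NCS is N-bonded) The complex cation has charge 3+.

Both ions are complex: the cation is named first with the plain metal name, the anion second with the -ate form; each ion's ligands are alphabetised independently.
The complex cation is given as 3+; its ligand charges sum to -2, so Nb = +5.
A 1:1 salt means the anion carries the equal and opposite charge, 3−.
Anion: ligand charges sum to -6; for the ion to be 3−, Rh = +3.

(2,2'-bipyridine)dibromobis(pyridine)niobium(V) triazidotriisothiocyanatorhodate(III)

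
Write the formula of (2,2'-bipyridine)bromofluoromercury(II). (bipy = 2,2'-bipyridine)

Ligands: 1 fluoro (F, -1), 1 bromo (Br, -1), 1 2,2'-bipyridine (bipy, neutral). Ligand charge sum = -2.
With Hg in oxidation state +2, the complex ion is [Hg...].

[Hg(bipy)BrF]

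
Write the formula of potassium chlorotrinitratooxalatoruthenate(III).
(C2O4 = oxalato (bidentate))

Ligands: 1 oxalato (C2O4, -2), 3 nitrato (NO3, -1), 1 chloro (Cl, -1). Ligand charge sum = -6.
With Ru in oxidation state +3, the complex ion is [Ru...]^3−.
Charge balance with potassium (+1) requires 1 complex ion per 3 potassium.

K3[Ru(C2O4)Cl(NO3)3]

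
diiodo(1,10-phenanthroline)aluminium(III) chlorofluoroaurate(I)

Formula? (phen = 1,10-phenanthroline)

[AlI2(phen)][AuClF]

Cation [Al…]: ligand charges -2, Al(III) ⇒ ion charge 1+.
Anion [Au…]: ligand charges -2, Au(I) ⇒ ion charge 1−.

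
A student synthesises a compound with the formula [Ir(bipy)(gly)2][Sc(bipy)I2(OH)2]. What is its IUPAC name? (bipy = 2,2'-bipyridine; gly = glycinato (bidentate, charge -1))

(2,2'-bipyridine)bis(glycinato)iridium(III) (2,2'-bipyridine)dihydroxodiiodoscandate(III)

Both ions are complex: the cation is named first with the plain metal name, the anion second with the -ate form; each ion's ligands are alphabetised independently.
Scandium is always +3 in its complexes; the anion's ligand charges sum to -4, so the complex anion is 1−.
A 1:1 salt means the cation carries the equal and opposite charge, 1+.
Cation: ligand charges sum to -2; for the ion to be 1+, Ir = +3.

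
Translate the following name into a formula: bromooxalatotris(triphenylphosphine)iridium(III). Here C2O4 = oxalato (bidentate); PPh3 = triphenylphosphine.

Ligands: 1 bromo (Br, -1), 1 oxalato (C2O4, -2), 3 triphenylphosphine (PPh3, neutral). Ligand charge sum = -3.
With Ir in oxidation state +3, the complex ion is [Ir...].

[IrBr(C2O4)(PPh3)3]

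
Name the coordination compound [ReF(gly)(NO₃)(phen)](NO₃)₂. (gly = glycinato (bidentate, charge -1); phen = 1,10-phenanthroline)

fluoro(glycinato)nitrato(1,10-phenanthroline)rhenium(V) nitrate

The 2 nitrate counter-ions carry a total charge of -2, so each complex ion is 2+.
Ligand charges: 1×nitrato (-1 each), 1×fluoro (-1 each), 1×glycinato (-1 each), 1×1,10-phenanthroline (neutral); total -3. So Re + (-3) = 2+, giving Re = +5.
Ligands are named alphabetically: fluoro before glycinato before nitrato before phenanthroline.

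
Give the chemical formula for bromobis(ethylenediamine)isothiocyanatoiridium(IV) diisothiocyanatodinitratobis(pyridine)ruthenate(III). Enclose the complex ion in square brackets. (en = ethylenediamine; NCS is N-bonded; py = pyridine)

[IrBr(en)2(NCS)][Ru(NCS)2(NO3)2(py)2]2

Cation [Ir…]: ligand charges -2, Ir(IV) ⇒ ion charge 2+.
Anion [Ru…]: ligand charges -4, Ru(III) ⇒ ion charge 1−.
One 2+ cation requires 2 of the 1− anion.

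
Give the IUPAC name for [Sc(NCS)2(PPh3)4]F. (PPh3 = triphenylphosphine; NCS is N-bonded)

The 1 fluoride counter-ion carries a total charge of -1, so each complex ion is 1+.
Ligand charges: 4×triphenylphosphine (neutral), 2×isothiocyanato (-1 each); total -2. So Sc + (-2) = 1+, giving Sc = +3.
Ligands are named alphabetically: isothiocyanato before triphenylphosphine.

diisothiocyanatotetrakis(triphenylphosphine)scandium(III) fluoride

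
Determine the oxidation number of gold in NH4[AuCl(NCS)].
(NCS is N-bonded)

+1

1 ammonium outside the brackets (+1 each) → the complex ion is 1−.
Ligand charges: 1×NCS = -1; 1×Cl = -1; sum -2.
Au + (-2) = 1− ⇒ Au is +1.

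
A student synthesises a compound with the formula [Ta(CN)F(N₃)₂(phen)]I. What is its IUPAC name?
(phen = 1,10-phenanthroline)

diazidocyanofluoro(1,10-phenanthroline)tantalum(V) iodide

The 1 iodide counter-ion carries a total charge of -1, so each complex ion is 1+.
Ligand charges: 1×1,10-phenanthroline (neutral), 1×fluoro (-1 each), 2×azido (-1 each), 1×cyano (-1 each); total -4. So Ta + (-4) = 1+, giving Ta = +5.
Ligands are named alphabetically: azido before cyano before fluoro before phenanthroline.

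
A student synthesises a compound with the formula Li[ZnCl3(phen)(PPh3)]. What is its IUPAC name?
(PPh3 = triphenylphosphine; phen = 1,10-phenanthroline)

The 1 lithium counter-ion carries a total charge of +1, so each complex ion is 1−.
Ligand charges: 1×triphenylphosphine (neutral), 1×1,10-phenanthroline (neutral), 3×chloro (-1 each); total -3. So Zn + (-3) = 1−, giving Zn = +2.
The complex ion is anionic, so zinc takes the -ate form zincate(II).

lithium trichloro(1,10-phenanthroline)(triphenylphosphine)zincate(II)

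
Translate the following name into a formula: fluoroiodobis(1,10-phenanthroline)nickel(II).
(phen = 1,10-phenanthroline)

[NiFI(phen)2]

Ligands: 1 fluoro (F, -1), 1 iodo (I, -1), 2 1,10-phenanthroline (phen, neutral). Ligand charge sum = -2.
With Ni in oxidation state +2, the complex ion is [Ni...].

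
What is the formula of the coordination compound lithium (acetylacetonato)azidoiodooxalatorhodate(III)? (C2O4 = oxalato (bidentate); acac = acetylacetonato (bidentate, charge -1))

Li2[Rh(acac)(C2O4)I(N3)]

Ligands: 1 iodo (I, -1), 1 oxalato (C2O4, -2), 1 acetylacetonato (acac, -1), 1 azido (N3, -1). Ligand charge sum = -5.
With Rh in oxidation state +3, the complex ion is [Rh...]^2−.
Charge balance with lithium (+1) requires 1 complex ion per 2 lithium.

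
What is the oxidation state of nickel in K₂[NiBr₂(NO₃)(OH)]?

+2

2 potassium outside the brackets (+1 each) → the complex ion is 2−.
Ligand charges: 2×Br = -2; 1×OH = -1; 1×NO3 = -1; sum -4.
Ni + (-4) = 2− ⇒ Ni is +2.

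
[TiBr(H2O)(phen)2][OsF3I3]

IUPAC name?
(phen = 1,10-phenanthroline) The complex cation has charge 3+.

The complex cation is given as 3+; its ligand charges sum to -1, so Ti = +4.
A 1:1 salt means the anion carries the equal and opposite charge, 3−.
Anion: ligand charges sum to -6; for the ion to be 3−, Os = +3.

aquabromobis(1,10-phenanthroline)titanium(IV) trifluorotriiodoosmate(III)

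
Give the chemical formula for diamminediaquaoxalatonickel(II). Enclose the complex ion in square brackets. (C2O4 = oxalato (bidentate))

[Ni(C2O4)(H2O)2(NH3)2]

Ligands: 2 ammine (NH3, neutral), 2 aqua (H2O, neutral), 1 oxalato (C2O4, -2). Ligand charge sum = -2.
With Ni in oxidation state +2, the complex ion is [Ni...].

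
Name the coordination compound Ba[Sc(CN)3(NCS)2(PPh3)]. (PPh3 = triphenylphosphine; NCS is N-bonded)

The 1 barium counter-ion carries a total charge of +2, so each complex ion is 2−.
Ligand charges: 3×cyano (-1 each), 1×triphenylphosphine (neutral), 2×isothiocyanato (-1 each); total -5. So Sc + (-5) = 2−, giving Sc = +3.
Ligands are named alphabetically: cyano before isothiocyanato before triphenylphosphine.
The complex ion is anionic, so scandium takes the -ate form scandate(III).

barium tricyanodiisothiocyanato(triphenylphosphine)scandate(III)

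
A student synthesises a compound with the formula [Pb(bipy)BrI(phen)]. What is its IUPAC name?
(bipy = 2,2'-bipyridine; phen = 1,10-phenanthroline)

(2,2'-bipyridine)bromoiodo(1,10-phenanthroline)lead(II)

There is no counter-ion, so the complex is neutral overall.
Ligand charges: 1×iodo (-1 each), 1×2,2'-bipyridine (neutral), 1×bromo (-1 each), 1×1,10-phenanthroline (neutral); total -2. So Pb + (-2) = 0, giving Pb = +2.
Ligands are named alphabetically: bipyridine before bromo before iodo before phenanthroline.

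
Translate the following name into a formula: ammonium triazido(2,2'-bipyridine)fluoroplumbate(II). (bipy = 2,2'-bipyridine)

(NH4)2[Pb(bipy)F(N3)3]

Ligands: 1 fluoro (F, -1), 3 azido (N3, -1), 1 2,2'-bipyridine (bipy, neutral). Ligand charge sum = -4.
With Pb in oxidation state +2, the complex ion is [Pb...]^2−.
Charge balance with ammonium (+1) requires 1 complex ion per 2 ammonium.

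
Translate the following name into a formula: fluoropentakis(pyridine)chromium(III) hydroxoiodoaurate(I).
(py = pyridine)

Cation [Cr…]: ligand charges -1, Cr(III) ⇒ ion charge 2+.
Anion [Au…]: ligand charges -2, Au(I) ⇒ ion charge 1−.

[CrF(py)5][AuI(OH)]2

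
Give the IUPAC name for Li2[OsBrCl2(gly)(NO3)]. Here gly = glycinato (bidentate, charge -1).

lithium bromodichloro(glycinato)nitratoosmate(III)

The 2 lithium counter-ions carry a total charge of +2, so each complex ion is 2−.
Ligand charges: 1×bromo (-1 each), 1×glycinato (-1 each), 2×chloro (-1 each), 1×nitrato (-1 each); total -5. So Os + (-5) = 2−, giving Os = +3.
The complex ion is anionic, so osmium takes the -ate form osmate(III).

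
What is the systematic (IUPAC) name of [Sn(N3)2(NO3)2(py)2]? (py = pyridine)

There is no counter-ion, so the complex is neutral overall.
Ligand charges: 2×pyridine (neutral), 2×azido (-1 each), 2×nitrato (-1 each); total -4. So Sn + (-4) = 0, giving Sn = +4.
Ligands are named alphabetically: azido before nitrato before pyridine.

diazidodinitratobis(pyridine)tin(IV)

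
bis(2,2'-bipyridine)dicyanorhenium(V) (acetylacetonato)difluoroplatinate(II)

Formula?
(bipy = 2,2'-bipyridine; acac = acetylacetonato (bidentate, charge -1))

[Re(bipy)2(CN)2][Pt(acac)F2]3

Cation [Re…]: ligand charges -2, Re(V) ⇒ ion charge 3+.
Anion [Pt…]: ligand charges -3, Pt(II) ⇒ ion charge 1−.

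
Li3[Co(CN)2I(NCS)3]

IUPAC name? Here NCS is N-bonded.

The 3 lithium counter-ions carry a total charge of +3, so each complex ion is 3−.
Ligand charges: 3×isothiocyanato (-1 each), 1×iodo (-1 each), 2×cyano (-1 each); total -6. So Co + (-6) = 3−, giving Co = +3.
Ligands are named alphabetically: cyano before iodo before isothiocyanato.
The complex ion is anionic, so cobalt takes the -ate form cobaltate(III).

lithium dicyanoiodotriisothiocyanatocobaltate(III)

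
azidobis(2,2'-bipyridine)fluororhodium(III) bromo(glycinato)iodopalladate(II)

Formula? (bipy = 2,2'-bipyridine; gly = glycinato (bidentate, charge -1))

Cation [Rh…]: ligand charges -2, Rh(III) ⇒ ion charge 1+.
Anion [Pd…]: ligand charges -3, Pd(II) ⇒ ion charge 1−.

[Rh(bipy)2F(N3)][PdBr(gly)I]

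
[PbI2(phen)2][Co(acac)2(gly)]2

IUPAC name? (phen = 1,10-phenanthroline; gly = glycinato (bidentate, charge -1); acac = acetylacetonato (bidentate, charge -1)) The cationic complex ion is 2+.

Both ions are complex: the cation is named first with the plain metal name, the anion second with the -ate form; each ion's ligands are alphabetised independently.
The complex cation is given as 2+; its ligand charges sum to -2, so Pb = +4.
With 2 anions per cation, each anion must be 2/2 = 1−.
Anion: ligand charges sum to -3; for the ion to be 1−, Co = +2.

diiodobis(1,10-phenanthroline)lead(IV) bis(acetylacetonato)(glycinato)cobaltate(II)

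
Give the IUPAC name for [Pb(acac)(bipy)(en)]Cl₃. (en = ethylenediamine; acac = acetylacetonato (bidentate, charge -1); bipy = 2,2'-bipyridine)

The 3 chloride counter-ions carry a total charge of -3, so each complex ion is 3+.
Ligand charges: 1×ethylenediamine (neutral), 1×acetylacetonato (-1 each), 1×2,2'-bipyridine (neutral); total -1. So Pb + (-1) = 3+, giving Pb = +4.
Ligands are named alphabetically: acetylacetonato before bipyridine before ethylenediamine.

(acetylacetonato)(2,2'-bipyridine)(ethylenediamine)lead(IV) chloride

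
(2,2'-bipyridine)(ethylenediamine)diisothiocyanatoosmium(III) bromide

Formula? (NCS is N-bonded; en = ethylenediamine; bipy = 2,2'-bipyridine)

[Os(bipy)(en)(NCS)2]Br

Ligands: 2 isothiocyanato (NCS, -1), 1 ethylenediamine (en, neutral), 1 2,2'-bipyridine (bipy, neutral). Ligand charge sum = -2.
With Os in oxidation state +3, the complex ion is [Os...]^1+.
Charge balance with bromide (-1) requires 1 complex ion per 1 bromide.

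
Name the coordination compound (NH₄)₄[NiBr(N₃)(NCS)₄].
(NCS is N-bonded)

ammonium azidobromotetraisothiocyanatonickelate(II)

The 4 ammonium counter-ions carry a total charge of +4, so each complex ion is 4−.
Ligand charges: 4×isothiocyanato (-1 each), 1×bromo (-1 each), 1×azido (-1 each); total -6. So Ni + (-6) = 4−, giving Ni = +2.
Ligands are named alphabetically: azido before bromo before isothiocyanato.
The complex ion is anionic, so nickel takes the -ate form nickelate(II).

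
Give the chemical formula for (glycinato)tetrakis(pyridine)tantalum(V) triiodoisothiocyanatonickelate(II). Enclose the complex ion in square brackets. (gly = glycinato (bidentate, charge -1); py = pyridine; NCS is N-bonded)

Cation [Ta…]: ligand charges -1, Ta(V) ⇒ ion charge 4+.
Anion [Ni…]: ligand charges -4, Ni(II) ⇒ ion charge 2−.
One 4+ cation requires 2 of the 2− anion.

[Ta(gly)(py)4][NiI3(NCS)]2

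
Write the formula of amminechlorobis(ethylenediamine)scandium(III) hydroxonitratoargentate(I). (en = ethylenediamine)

Cation [Sc…]: ligand charges -1, Sc(III) ⇒ ion charge 2+.
Anion [Ag…]: ligand charges -2, Ag(I) ⇒ ion charge 1−.

[ScCl(en)2(NH3)][Ag(NO3)(OH)]2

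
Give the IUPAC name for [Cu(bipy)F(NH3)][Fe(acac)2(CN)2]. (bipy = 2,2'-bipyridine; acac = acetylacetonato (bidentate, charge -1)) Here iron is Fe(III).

ammine(2,2'-bipyridine)fluorocopper(II) bis(acetylacetonato)dicyanoferrate(III)

Fe is given as +3; the anion's ligand charges sum to -4, so the complex anion is 1−.
A 1:1 salt means the cation carries the equal and opposite charge, 1+.
Cation: ligand charges sum to -1; for the ion to be 1+, Cu = +2.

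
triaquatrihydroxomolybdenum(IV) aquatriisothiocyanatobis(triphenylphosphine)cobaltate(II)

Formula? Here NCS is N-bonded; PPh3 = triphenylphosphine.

[Mo(H2O)3(OH)3][Co(H2O)(NCS)3(PPh3)2]

Cation [Mo…]: ligand charges -3, Mo(IV) ⇒ ion charge 1+.
Anion [Co…]: ligand charges -3, Co(II) ⇒ ion charge 1−.
One 1+ cation balances one 1− anion.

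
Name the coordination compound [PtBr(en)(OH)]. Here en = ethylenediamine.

There is no counter-ion, so the complex is neutral overall.
Ligand charges: 1×ethylenediamine (neutral), 1×bromo (-1 each), 1×hydroxo (-1 each); total -2. So Pt + (-2) = 0, giving Pt = +2.
Ligands are named alphabetically: bromo before ethylenediamine before hydroxo.

bromo(ethylenediamine)hydroxoplatinum(II)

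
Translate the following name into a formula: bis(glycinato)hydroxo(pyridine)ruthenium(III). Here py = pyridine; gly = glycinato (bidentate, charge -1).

Ligands: 1 pyridine (py, neutral), 1 hydroxo (OH, -1), 2 glycinato (gly, -1). Ligand charge sum = -3.
With Ru in oxidation state +3, the complex ion is [Ru...].

[Ru(gly)2(OH)(py)]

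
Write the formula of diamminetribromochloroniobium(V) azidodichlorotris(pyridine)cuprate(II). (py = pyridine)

[NbBr3Cl(NH3)2][CuCl2(N3)(py)3]

Cation [Nb…]: ligand charges -4, Nb(V) ⇒ ion charge 1+.
Anion [Cu…]: ligand charges -3, Cu(II) ⇒ ion charge 1−.
One 1+ cation balances one 1− anion.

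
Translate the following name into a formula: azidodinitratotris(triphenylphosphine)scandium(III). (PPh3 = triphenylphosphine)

Ligands: 1 azido (N3, -1), 3 triphenylphosphine (PPh3, neutral), 2 nitrato (NO3, -1). Ligand charge sum = -3.
With Sc in oxidation state +3, the complex ion is [Sc...].

[Sc(N3)(NO3)2(PPh3)3]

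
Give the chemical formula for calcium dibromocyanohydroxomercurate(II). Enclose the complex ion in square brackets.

Ca[HgBr2(CN)(OH)]

Ligands: 2 bromo (Br, -1), 1 cyano (CN, -1), 1 hydroxo (OH, -1). Ligand charge sum = -4.
Charge balance with calcium (+2) requires 1 complex ion per 1 calcium.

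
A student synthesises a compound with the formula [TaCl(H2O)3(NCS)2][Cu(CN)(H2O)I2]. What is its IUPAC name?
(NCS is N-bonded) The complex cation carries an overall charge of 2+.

The complex cation is given as 2+; its ligand charges sum to -3, so Ta = +5.
A 1:1 salt means the anion carries the equal and opposite charge, 2−.
Anion: ligand charges sum to -3; for the ion to be 2−, Cu = +1.

triaquachlorodiisothiocyanatotantalum(V) aquacyanodiiodocuprate(I)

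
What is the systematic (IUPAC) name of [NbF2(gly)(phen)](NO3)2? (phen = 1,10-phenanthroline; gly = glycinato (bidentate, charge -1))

difluoro(glycinato)(1,10-phenanthroline)niobium(V) nitrate

The 2 nitrate counter-ions carry a total charge of -2, so each complex ion is 2+.
Ligand charges: 1×1,10-phenanthroline (neutral), 1×glycinato (-1 each), 2×fluoro (-1 each); total -3. So Nb + (-3) = 2+, giving Nb = +5.
Ligands are named alphabetically: fluoro before glycinato before phenanthroline.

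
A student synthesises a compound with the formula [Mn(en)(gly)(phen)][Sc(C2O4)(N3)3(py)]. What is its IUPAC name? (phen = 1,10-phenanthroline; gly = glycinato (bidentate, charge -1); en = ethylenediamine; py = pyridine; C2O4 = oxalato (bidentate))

(ethylenediamine)(glycinato)(1,10-phenanthroline)manganese(III) triazidooxalato(pyridine)scandate(III)

Both ions are complex: the cation is named first with the plain metal name, the anion second with the -ate form; each ion's ligands are alphabetised independently.
Scandium is always +3 in its complexes; the anion's ligand charges sum to -5, so the complex anion is 2−.
A 1:1 salt means the cation carries the equal and opposite charge, 2+.
Cation: ligand charges sum to -1; for the ion to be 2+, Mn = +3.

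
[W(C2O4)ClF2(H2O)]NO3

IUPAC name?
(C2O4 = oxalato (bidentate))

aquachlorodifluorooxalatotungsten(VI) nitrate

The 1 nitrate counter-ion carries a total charge of -1, so each complex ion is 1+.
Ligand charges: 1×aqua (neutral), 1×chloro (-1 each), 1×oxalato (-2 each), 2×fluoro (-1 each); total -5. So W + (-5) = 1+, giving W = +6.
Ligands are named alphabetically: aqua before chloro before fluoro before oxalato.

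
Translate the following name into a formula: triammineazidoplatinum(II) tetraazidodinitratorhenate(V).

Cation [Pt…]: ligand charges -1, Pt(II) ⇒ ion charge 1+.
Anion [Re…]: ligand charges -6, Re(V) ⇒ ion charge 1−.
One 1+ cation balances one 1− anion.

[Pt(N3)(NH3)3][Re(N3)4(NO3)2]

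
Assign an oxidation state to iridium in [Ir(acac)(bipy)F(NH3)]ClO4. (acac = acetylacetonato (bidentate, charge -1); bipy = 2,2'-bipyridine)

1 perchlorate outside the brackets (-1 each) → the complex ion is 1+.
Ligand charges: 1×F = -1; 1×acac = -1; 1×bipy neutral; 1×NH3 neutral; sum -2.
Ir + (-2) = 1+ ⇒ Ir is +3.

+3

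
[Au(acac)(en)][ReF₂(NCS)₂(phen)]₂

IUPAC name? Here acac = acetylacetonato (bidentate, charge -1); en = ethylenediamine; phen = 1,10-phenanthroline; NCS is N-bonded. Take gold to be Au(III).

Both ions are complex: the cation is named first with the plain metal name, the anion second with the -ate form; each ion's ligands are alphabetised independently.
Au is given as +3; the cation's ligand charges sum to -1, so the complex cation is 2+.
With 2 anions per cation, each anion must be 2/2 = 1−.
Anion: ligand charges sum to -4; for the ion to be 1−, Re = +3.

(acetylacetonato)(ethylenediamine)gold(III) difluorodiisothiocyanato(1,10-phenanthroline)rhenate(III)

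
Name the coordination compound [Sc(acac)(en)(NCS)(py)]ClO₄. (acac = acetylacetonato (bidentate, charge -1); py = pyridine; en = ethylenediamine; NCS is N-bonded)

The 1 perchlorate counter-ion carries a total charge of -1, so each complex ion is 1+.
Ligand charges: 1×acetylacetonato (-1 each), 1×pyridine (neutral), 1×ethylenediamine (neutral), 1×isothiocyanato (-1 each); total -2. So Sc + (-2) = 1+, giving Sc = +3.
Ligands are named alphabetically: acetylacetonato before ethylenediamine before isothiocyanato before pyridine.

(acetylacetonato)(ethylenediamine)isothiocyanato(pyridine)scandium(III) perchlorate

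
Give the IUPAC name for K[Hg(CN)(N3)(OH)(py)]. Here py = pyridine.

The 1 potassium counter-ion carries a total charge of +1, so each complex ion is 1−.
Ligand charges: 1×hydroxo (-1 each), 1×cyano (-1 each), 1×azido (-1 each), 1×pyridine (neutral); total -3. So Hg + (-3) = 1−, giving Hg = +2.
The complex ion is anionic, so mercury takes the -ate form mercurate(II).

potassium azidocyanohydroxo(pyridine)mercurate(II)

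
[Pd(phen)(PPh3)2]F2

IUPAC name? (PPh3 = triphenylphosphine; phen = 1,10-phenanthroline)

The 2 fluoride counter-ions carry a total charge of -2, so each complex ion is 2+.
Ligand charges: 2×triphenylphosphine (neutral), 1×1,10-phenanthroline (neutral); total 0. So Pd + (0) = 2+, giving Pd = +2.
Ligands are named alphabetically: phenanthroline before triphenylphosphine.

(1,10-phenanthroline)bis(triphenylphosphine)palladium(II) fluoride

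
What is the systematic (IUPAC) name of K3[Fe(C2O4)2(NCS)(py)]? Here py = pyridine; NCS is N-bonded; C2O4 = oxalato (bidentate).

potassium isothiocyanatodioxalato(pyridine)ferrate(II)

The 3 potassium counter-ions carry a total charge of +3, so each complex ion is 3−.
Ligand charges: 1×pyridine (neutral), 1×isothiocyanato (-1 each), 2×oxalato (-2 each); total -5. So Fe + (-5) = 3−, giving Fe = +2.
Ligands are named alphabetically: isothiocyanato before oxalato before pyridine.
The complex ion is anionic, so iron takes the -ate form ferrate(II).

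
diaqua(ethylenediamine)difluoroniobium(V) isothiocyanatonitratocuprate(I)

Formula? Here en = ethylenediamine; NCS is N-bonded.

Cation [Nb…]: ligand charges -2, Nb(V) ⇒ ion charge 3+.
Anion [Cu…]: ligand charges -2, Cu(I) ⇒ ion charge 1−.
One 3+ cation requires 3 of the 1− anion.

[Nb(en)F2(H2O)2][Cu(NCS)(NO3)]3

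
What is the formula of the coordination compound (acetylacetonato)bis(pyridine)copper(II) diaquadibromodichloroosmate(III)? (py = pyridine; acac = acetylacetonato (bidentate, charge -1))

[Cu(acac)(py)2][OsBr2Cl2(H2O)2]

Cation [Cu…]: ligand charges -1, Cu(II) ⇒ ion charge 1+.
Anion [Os…]: ligand charges -4, Os(III) ⇒ ion charge 1−.
One 1+ cation balances one 1− anion.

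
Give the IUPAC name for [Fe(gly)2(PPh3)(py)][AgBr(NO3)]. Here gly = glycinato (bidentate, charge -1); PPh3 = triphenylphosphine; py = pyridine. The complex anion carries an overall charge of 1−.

bis(glycinato)(pyridine)(triphenylphosphine)iron(III) bromonitratoargentate(I)

Both ions are complex: the cation is named first with the plain metal name, the anion second with the -ate form; each ion's ligands are alphabetised independently.
The complex anion is given as 1−; its ligand charges sum to -2, so Ag = +1.
A 1:1 salt means the cation carries the equal and opposite charge, 1+.
Cation: ligand charges sum to -2; for the ion to be 1+, Fe = +3.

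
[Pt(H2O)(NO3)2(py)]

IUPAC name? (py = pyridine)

There is no counter-ion, so the complex is neutral overall.
Ligand charges: 2×nitrato (-1 each), 1×pyridine (neutral), 1×aqua (neutral); total -2. So Pt + (-2) = 0, giving Pt = +2.
Ligands are named alphabetically: aqua before nitrato before pyridine.

aquadinitrato(pyridine)platinum(II)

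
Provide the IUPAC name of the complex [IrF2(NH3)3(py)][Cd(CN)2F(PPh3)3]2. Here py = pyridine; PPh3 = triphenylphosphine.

Cadmium is always +2 in its complexes; the anion's ligand charges sum to -3, so the complex anion is 1−.
With 2 anions per cation, the cation must be 2×1 = 2+.
Cation: ligand charges sum to -2; for the ion to be 2+, Ir = +4.

triamminedifluoro(pyridine)iridium(IV) dicyanofluorotris(triphenylphosphine)cadmate(II)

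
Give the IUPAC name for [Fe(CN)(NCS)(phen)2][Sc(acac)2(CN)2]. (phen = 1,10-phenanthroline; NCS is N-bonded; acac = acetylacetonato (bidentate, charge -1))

Both ions are complex: the cation is named first with the plain metal name, the anion second with the -ate form; each ion's ligands are alphabetised independently.
Scandium is always +3 in its complexes; the anion's ligand charges sum to -4, so the complex anion is 1−.
A 1:1 salt means the cation carries the equal and opposite charge, 1+.
Cation: ligand charges sum to -2; for the ion to be 1+, Fe = +3.

cyanoisothiocyanatobis(1,10-phenanthroline)iron(III) bis(acetylacetonato)dicyanoscandate(III)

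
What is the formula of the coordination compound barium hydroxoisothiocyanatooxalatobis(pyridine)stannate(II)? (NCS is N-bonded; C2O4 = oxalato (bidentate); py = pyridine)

Ligands: 1 isothiocyanato (NCS, -1), 1 oxalato (C2O4, -2), 2 pyridine (py, neutral), 1 hydroxo (OH, -1). Ligand charge sum = -4.
Charge balance with barium (+2) requires 1 complex ion per 1 barium.

Ba[Sn(C2O4)(NCS)(OH)(py)2]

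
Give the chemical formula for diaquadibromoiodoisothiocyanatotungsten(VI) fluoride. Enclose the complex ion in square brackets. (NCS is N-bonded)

[WBr2(H2O)2I(NCS)]F2

Ligands: 1 iodo (I, -1), 2 bromo (Br, -1), 2 aqua (H2O, neutral), 1 isothiocyanato (NCS, -1). Ligand charge sum = -4.
With W in oxidation state +6, the complex ion is [W...]^2+.
Charge balance with fluoride (-1) requires 1 complex ion per 2 fluoride.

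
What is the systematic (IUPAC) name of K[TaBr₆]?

The 1 potassium counter-ion carries a total charge of +1, so each complex ion is 1−.
Ligand charges: 6×bromo (-1 each); total -6. So Ta + (-6) = 1−, giving Ta = +5.
The complex ion is anionic, so tantalum takes the -ate form tantalate(V).

potassium hexabromotantalate(V)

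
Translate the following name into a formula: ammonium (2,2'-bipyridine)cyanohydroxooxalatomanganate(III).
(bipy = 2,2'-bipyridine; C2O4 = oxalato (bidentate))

Ligands: 1 2,2'-bipyridine (bipy, neutral), 1 oxalato (C2O4, -2), 1 cyano (CN, -1), 1 hydroxo (OH, -1). Ligand charge sum = -4.
With Mn in oxidation state +3, the complex ion is [Mn...]^1−.
Charge balance with ammonium (+1) requires 1 complex ion per 1 ammonium.

NH4[Mn(bipy)(C2O4)(CN)(OH)]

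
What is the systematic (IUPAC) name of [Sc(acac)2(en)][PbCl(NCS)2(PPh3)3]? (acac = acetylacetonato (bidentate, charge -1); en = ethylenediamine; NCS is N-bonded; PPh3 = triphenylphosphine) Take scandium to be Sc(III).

bis(acetylacetonato)(ethylenediamine)scandium(III) chlorodiisothiocyanatotris(triphenylphosphine)plumbate(II)

Both ions are complex: the cation is named first with the plain metal name, the anion second with the -ate form; each ion's ligands are alphabetised independently.
Sc is given as +3; the cation's ligand charges sum to -2, so the complex cation is 1+.
A 1:1 salt means the anion carries the equal and opposite charge, 1−.
Anion: ligand charges sum to -3; for the ion to be 1−, Pb = +2.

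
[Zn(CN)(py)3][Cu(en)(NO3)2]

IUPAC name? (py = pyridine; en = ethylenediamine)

cyanotris(pyridine)zinc(II) (ethylenediamine)dinitratocuprate(I)

Both ions are complex: the cation is named first with the plain metal name, the anion second with the -ate form; each ion's ligands are alphabetised independently.
Zinc is always +2 in its complexes; the cation's ligand charges sum to -1, so the complex cation is 1+.
A 1:1 salt means the anion carries the equal and opposite charge, 1−.
Anion: ligand charges sum to -2; for the ion to be 1−, Cu = +1.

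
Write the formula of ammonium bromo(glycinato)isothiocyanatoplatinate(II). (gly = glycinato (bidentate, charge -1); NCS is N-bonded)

NH4[PtBr(gly)(NCS)]

Ligands: 1 glycinato (gly, -1), 1 bromo (Br, -1), 1 isothiocyanato (NCS, -1). Ligand charge sum = -3.
With Pt in oxidation state +2, the complex ion is [Pt...]^1−.
Charge balance with ammonium (+1) requires 1 complex ion per 1 ammonium.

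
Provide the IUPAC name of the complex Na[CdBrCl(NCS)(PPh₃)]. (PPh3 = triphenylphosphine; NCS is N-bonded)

sodium bromochloroisothiocyanato(triphenylphosphine)cadmate(II)

The 1 sodium counter-ion carries a total charge of +1, so each complex ion is 1−.
Ligand charges: 1×triphenylphosphine (neutral), 1×isothiocyanato (-1 each), 1×chloro (-1 each), 1×bromo (-1 each); total -3. So Cd + (-3) = 1−, giving Cd = +2.
Ligands are named alphabetically: bromo before chloro before isothiocyanato before triphenylphosphine.
The complex ion is anionic, so cadmium takes the -ate form cadmate(II).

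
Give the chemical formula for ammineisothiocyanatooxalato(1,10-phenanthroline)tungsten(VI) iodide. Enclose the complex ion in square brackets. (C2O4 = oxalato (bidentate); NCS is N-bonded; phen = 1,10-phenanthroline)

[W(C2O4)(NCS)(NH3)(phen)]I3

Ligands: 1 ammine (NH3, neutral), 1 oxalato (C2O4, -2), 1 isothiocyanato (NCS, -1), 1 1,10-phenanthroline (phen, neutral). Ligand charge sum = -3.
Charge balance with iodide (-1) requires 1 complex ion per 3 iodide.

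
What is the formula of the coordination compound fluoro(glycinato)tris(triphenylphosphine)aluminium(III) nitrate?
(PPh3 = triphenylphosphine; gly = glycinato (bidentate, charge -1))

[AlF(gly)(PPh3)3]NO3

Ligands: 3 triphenylphosphine (PPh3, neutral), 1 fluoro (F, -1), 1 glycinato (gly, -1). Ligand charge sum = -2.
With Al in oxidation state +3, the complex ion is [Al...]^1+.
Charge balance with nitrate (-1) requires 1 complex ion per 1 nitrate.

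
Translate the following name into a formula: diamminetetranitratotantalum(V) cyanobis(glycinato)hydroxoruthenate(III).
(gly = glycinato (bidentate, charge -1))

[Ta(NH3)2(NO3)4][Ru(CN)(gly)2(OH)]

Cation [Ta…]: ligand charges -4, Ta(V) ⇒ ion charge 1+.
Anion [Ru…]: ligand charges -4, Ru(III) ⇒ ion charge 1−.
One 1+ cation balances one 1− anion.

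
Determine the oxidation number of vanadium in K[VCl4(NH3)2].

1 potassium outside the brackets (+1 each) → the complex ion is 1−.
Ligand charges: 2×NH3 neutral; 4×Cl = -4; sum -4.
V + (-4) = 1− ⇒ V is +3.

+3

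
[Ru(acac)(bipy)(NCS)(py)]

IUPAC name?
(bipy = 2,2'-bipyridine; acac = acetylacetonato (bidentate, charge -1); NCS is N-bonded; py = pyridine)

(acetylacetonato)(2,2'-bipyridine)isothiocyanato(pyridine)ruthenium(II)

There is no counter-ion, so the complex is neutral overall.
Ligand charges: 1×2,2'-bipyridine (neutral), 1×acetylacetonato (-1 each), 1×isothiocyanato (-1 each), 1×pyridine (neutral); total -2. So Ru + (-2) = 0, giving Ru = +2.
Ligands are named alphabetically: acetylacetonato before bipyridine before isothiocyanato before pyridine.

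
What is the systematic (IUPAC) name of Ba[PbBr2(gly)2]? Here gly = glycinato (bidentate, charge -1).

The 1 barium counter-ion carries a total charge of +2, so each complex ion is 2−.
Ligand charges: 2×bromo (-1 each), 2×glycinato (-1 each); total -4. So Pb + (-4) = 2−, giving Pb = +2.
Ligands are named alphabetically: bromo before glycinato.
The complex ion is anionic, so lead takes the -ate form plumbate(II).

barium dibromobis(glycinato)plumbate(II)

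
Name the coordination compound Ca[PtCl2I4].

The 1 calcium counter-ion carries a total charge of +2, so each complex ion is 2−.
Ligand charges: 2×chloro (-1 each), 4×iodo (-1 each); total -6. So Pt + (-6) = 2−, giving Pt = +4.
The complex ion is anionic, so platinum takes the -ate form platinate(IV).

calcium dichlorotetraiodoplatinate(IV)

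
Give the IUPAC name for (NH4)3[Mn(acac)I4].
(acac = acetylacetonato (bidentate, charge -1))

ammonium (acetylacetonato)tetraiodomanganate(II)

The 3 ammonium counter-ions carry a total charge of +3, so each complex ion is 3−.
Ligand charges: 4×iodo (-1 each), 1×acetylacetonato (-1 each); total -5. So Mn + (-5) = 3−, giving Mn = +2.
Ligands are named alphabetically: acetylacetonato before iodo.
The complex ion is anionic, so manganese takes the -ate form manganate(II).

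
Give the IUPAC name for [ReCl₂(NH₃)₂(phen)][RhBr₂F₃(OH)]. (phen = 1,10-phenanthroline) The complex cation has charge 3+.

Both ions are complex: the cation is named first with the plain metal name, the anion second with the -ate form; each ion's ligands are alphabetised independently.
The complex cation is given as 3+; its ligand charges sum to -2, so Re = +5.
A 1:1 salt means the anion carries the equal and opposite charge, 3−.
Anion: ligand charges sum to -6; for the ion to be 3−, Rh = +3.

diamminedichloro(1,10-phenanthroline)rhenium(V) dibromotrifluorohydroxorhodate(III)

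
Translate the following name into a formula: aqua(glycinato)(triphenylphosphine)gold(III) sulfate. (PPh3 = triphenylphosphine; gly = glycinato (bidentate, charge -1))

Ligands: 1 triphenylphosphine (PPh3, neutral), 1 glycinato (gly, -1), 1 aqua (H2O, neutral). Ligand charge sum = -1.
Charge balance with sulfate (-2) requires 1 complex ion per 1 sulfate.

[Au(gly)(H2O)(PPh3)]SO4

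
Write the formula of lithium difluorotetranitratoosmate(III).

Li3[OsF2(NO3)4]

Ligands: 4 nitrato (NO3, -1), 2 fluoro (F, -1). Ligand charge sum = -6.
With Os in oxidation state +3, the complex ion is [Os...]^3−.
Charge balance with lithium (+1) requires 1 complex ion per 3 lithium.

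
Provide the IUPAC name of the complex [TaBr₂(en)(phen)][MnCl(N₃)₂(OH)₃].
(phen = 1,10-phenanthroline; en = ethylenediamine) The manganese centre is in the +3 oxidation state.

dibromo(ethylenediamine)(1,10-phenanthroline)tantalum(V) diazidochlorotrihydroxomanganate(III)

Mn is given as +3; the anion's ligand charges sum to -6, so the complex anion is 3−.
A 1:1 salt means the cation carries the equal and opposite charge, 3+.
Cation: ligand charges sum to -2; for the ion to be 3+, Ta = +5.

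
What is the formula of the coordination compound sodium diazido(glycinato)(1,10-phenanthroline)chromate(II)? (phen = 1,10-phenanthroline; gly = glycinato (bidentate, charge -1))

Na[Cr(gly)(N3)2(phen)]

Ligands: 1 1,10-phenanthroline (phen, neutral), 2 azido (N3, -1), 1 glycinato (gly, -1). Ligand charge sum = -3.
Charge balance with sodium (+1) requires 1 complex ion per 1 sodium.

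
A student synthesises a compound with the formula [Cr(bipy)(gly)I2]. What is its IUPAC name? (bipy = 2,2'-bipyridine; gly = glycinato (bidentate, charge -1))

There is no counter-ion, so the complex is neutral overall.
Ligand charges: 2×iodo (-1 each), 1×2,2'-bipyridine (neutral), 1×glycinato (-1 each); total -3. So Cr + (-3) = 0, giving Cr = +3.
Ligands are named alphabetically: bipyridine before glycinato before iodo.

(2,2'-bipyridine)(glycinato)diiodochromium(III)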